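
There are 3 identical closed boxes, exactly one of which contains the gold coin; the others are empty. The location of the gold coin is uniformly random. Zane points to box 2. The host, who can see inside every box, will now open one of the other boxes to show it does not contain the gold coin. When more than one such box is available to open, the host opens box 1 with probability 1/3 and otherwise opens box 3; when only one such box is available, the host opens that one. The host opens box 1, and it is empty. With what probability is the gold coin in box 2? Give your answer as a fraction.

Consider each possible location of the gold coin in turn.
If it is in box 1 (prior 1/3): the host opened box 1, so this case is ruled out; weight (1/3)·0 = 0.
If it is in box 2 (prior 1/3): box 1 is available, opened with probability 1/3; weight (1/3)·(1/3) = 1/9.
If it is in box 3 (prior 1/3): only box 1 is available, probability 1; weight (1/3)·1 = 1/3.
The weights sum to 4/9.
So P(the gold coin in box 2 | the host opened box 1) = (1/9) / (4/9) = 1/4.

1/4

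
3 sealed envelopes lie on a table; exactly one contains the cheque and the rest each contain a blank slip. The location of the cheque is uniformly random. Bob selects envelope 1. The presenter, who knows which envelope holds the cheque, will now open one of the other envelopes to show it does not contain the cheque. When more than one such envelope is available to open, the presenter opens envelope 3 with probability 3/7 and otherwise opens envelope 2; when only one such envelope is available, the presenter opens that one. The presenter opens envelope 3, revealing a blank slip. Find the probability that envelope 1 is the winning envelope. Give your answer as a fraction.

Apply Bayes' rule, conditioning on where the cheque actually is.
If it is in envelope 1 (prior 1/3): envelope 3 is available, opened with probability 3/7; weight (1/3)·(3/7) = 1/7.
If it is in envelope 2 (prior 1/3): only envelope 3 is available, probability 1; weight (1/3)·1 = 1/3.
If it is in envelope 3 (prior 1/3): the presenter opened envelope 3, so this case is ruled out; weight (1/3)·0 = 0.
The weights sum to 10/21.
So P(the cheque in envelope 1 | the presenter opened envelope 3) = (1/7) / (10/21) = 3/10.

3/10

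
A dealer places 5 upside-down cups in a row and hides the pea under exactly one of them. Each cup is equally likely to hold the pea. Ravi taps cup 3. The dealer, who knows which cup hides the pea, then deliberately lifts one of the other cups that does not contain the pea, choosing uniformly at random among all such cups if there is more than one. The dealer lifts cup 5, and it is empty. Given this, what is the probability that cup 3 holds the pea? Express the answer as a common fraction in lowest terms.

Consider each possible location of the pea in turn.
If it is under any of cups 1, 2, and 4 (prior 1/5 each): the dealer has 3 equally likely choices, so probability 1/3; weight (1/5)·(1/3) = 1/15 each.
If it is under cup 3 (prior 1/5): the dealer has 4 equally likely choices, so probability 1/4; weight (1/5)·(1/4) = 1/20.
If it is under cup 5 (prior 1/5): the dealer opened cup 5, so this case is ruled out; weight (1/5)·0 = 0.
The weights sum to 1/4.
So P(the pea under cup 3 | the dealer opened cup 5) = (1/20) / (1/4) = 1/5.

1/5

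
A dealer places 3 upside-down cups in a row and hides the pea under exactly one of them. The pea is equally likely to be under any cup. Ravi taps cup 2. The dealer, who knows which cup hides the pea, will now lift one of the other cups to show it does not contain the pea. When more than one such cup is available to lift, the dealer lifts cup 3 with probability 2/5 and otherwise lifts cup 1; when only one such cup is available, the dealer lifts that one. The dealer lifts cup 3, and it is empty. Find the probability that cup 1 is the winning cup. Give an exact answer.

5/7

Condition on the true location of the pea.
If it is under cup 1 (prior 1/3): only cup 3 is available, probability 1; weight (1/3)·1 = 1/3.
If it is under cup 2 (prior 1/3): cup 3 is available, opened with probability 2/5; weight (1/3)·(2/5) = 2/15.
If it is under cup 3 (prior 1/3): the dealer opened cup 3, so this case is ruled out; weight (1/3)·0 = 0.
The weights sum to 7/15.
So P(the pea under cup 1 | the dealer opened cup 3) = (1/3) / (7/15) = 5/7.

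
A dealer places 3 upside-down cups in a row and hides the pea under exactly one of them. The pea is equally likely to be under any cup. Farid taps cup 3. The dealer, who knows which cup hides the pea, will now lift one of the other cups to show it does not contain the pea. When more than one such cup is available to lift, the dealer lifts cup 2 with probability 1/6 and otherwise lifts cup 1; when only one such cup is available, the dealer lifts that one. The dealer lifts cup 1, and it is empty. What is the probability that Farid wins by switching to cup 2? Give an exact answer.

Apply Bayes' rule, conditioning on where the pea actually is.
If it is under cup 1 (prior 1/3): the dealer opened cup 1, so this case is ruled out; weight (1/3)·0 = 0.
If it is under cup 2 (prior 1/3): only cup 1 is available, probability 1; weight (1/3)·1 = 1/3.
If it is under cup 3 (prior 1/3): cup 2 is available but not opened, probability 5/6; weight (1/3)·(5/6) = 5/18.
The weights sum to 11/18.
So P(the pea under cup 2 | the dealer opened cup 1) = (1/3) / (11/18) = 6/11.

6/11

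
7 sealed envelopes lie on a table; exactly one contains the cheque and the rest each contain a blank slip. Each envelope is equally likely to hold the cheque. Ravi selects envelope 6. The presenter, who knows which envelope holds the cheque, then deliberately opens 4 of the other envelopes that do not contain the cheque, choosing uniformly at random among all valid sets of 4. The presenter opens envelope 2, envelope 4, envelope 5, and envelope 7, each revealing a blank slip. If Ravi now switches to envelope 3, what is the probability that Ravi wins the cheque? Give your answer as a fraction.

Condition on the true location of the cheque.
If it is in either of envelopes 1 and 3 (prior 1/7 each): the presenter has 5 equally likely choices, so probability 1/5; weight (1/7)·(1/5) = 1/35 each.
If it is in any of envelopes 2, 4, 5, and 7 (prior 1/7 each): that envelope was opened and seen not to hold the prize — ruled out; weight (1/7)·0 = 0 each.
If it is in envelope 6 (prior 1/7): the presenter has 15 equally likely choices, so probability 1/15; weight (1/7)·(1/15) = 1/105.
The weights sum to 1/15.
So P(the cheque in envelope 3 | the presenter opened envelope 2, envelope 4, envelope 5, and envelope 7) = (1/35) / (1/15) = 3/7.

3/7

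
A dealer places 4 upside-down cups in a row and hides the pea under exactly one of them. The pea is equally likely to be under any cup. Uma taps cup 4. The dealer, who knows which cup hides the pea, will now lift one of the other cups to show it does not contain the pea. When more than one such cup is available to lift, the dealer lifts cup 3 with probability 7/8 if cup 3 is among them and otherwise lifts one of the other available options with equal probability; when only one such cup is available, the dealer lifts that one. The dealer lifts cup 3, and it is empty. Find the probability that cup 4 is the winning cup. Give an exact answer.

1/3

Consider each possible location of the pea in turn.
If it is under any of cups 1, 2, and 4 (prior 1/4 each): cup 3 is available, opened with probability 7/8; weight (1/4)·(7/8) = 7/32 each.
If it is under cup 3 (prior 1/4): the dealer opened cup 3, so this case is ruled out; weight (1/4)·0 = 0.
The weights sum to 21/32.
So P(the pea under cup 4 | the dealer opened cup 3) = (7/32) / (21/32) = 1/3.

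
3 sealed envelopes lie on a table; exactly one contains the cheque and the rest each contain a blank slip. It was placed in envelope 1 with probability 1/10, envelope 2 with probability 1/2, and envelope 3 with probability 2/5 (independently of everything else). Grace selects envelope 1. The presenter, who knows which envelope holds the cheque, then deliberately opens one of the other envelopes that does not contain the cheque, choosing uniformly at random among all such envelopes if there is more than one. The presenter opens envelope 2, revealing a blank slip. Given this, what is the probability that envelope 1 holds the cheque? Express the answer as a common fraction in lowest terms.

1/9

Consider each possible location of the cheque in turn.
If it is in envelope 1 (prior 1/10): the presenter has 2 equally likely choices, so probability 1/2; weight (1/10)·(1/2) = 1/20.
If it is in envelope 2 (prior 1/2): the presenter opened envelope 2, so this case is ruled out; weight (1/2)·0 = 0.
If it is in envelope 3 (prior 2/5): the presenter has no choice, probability 1; weight (2/5)·1 = 2/5.
The weights sum to 9/20.
So P(the cheque in envelope 1 | the presenter opened envelope 2) = (1/20) / (9/20) = 1/9.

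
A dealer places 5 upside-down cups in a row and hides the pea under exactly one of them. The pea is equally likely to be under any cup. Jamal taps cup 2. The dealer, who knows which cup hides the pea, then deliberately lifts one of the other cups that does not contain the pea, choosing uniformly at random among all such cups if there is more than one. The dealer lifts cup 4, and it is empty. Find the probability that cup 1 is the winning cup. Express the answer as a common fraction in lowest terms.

4/15

Consider each possible location of the pea in turn.
If it is under any of cups 1, 3, and 5 (prior 1/5 each): the dealer has 3 equally likely choices, so probability 1/3; weight (1/5)·(1/3) = 1/15 each.
If it is under cup 2 (prior 1/5): the dealer has 4 equally likely choices, so probability 1/4; weight (1/5)·(1/4) = 1/20.
If it is under cup 4 (prior 1/5): the dealer opened cup 4, so this case is ruled out; weight (1/5)·0 = 0.
The weights sum to 1/4.
So P(the pea under cup 1 | the dealer opened cup 4) = (1/15) / (1/4) = 4/15.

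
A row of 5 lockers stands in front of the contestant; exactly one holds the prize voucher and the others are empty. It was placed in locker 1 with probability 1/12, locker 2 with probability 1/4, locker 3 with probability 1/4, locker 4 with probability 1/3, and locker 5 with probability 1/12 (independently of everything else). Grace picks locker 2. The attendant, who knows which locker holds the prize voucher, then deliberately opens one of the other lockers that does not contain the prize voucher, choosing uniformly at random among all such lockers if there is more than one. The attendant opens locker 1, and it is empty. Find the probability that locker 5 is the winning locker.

Apply Bayes' rule, conditioning on where the prize voucher actually is.
If it is in locker 1 (prior 1/12): the attendant opened locker 1, so this case is ruled out; weight (1/12)·0 = 0.
If it is in locker 2 (prior 1/4): the attendant has 4 equally likely choices, so probability 1/4; weight (1/4)·(1/4) = 1/16.
If it is in locker 3 (prior 1/4): the attendant has 3 equally likely choices, so probability 1/3; weight (1/4)·(1/3) = 1/12.
If it is in locker 4 (prior 1/3): the attendant has 3 equally likely choices, so probability 1/3; weight (1/3)·(1/3) = 1/9.
If it is in locker 5 (prior 1/12): the attendant has 3 equally likely choices, so probability 1/3; weight (1/12)·(1/3) = 1/36.
The weights sum to 41/144.
So P(the prize voucher in locker 5 | the attendant opened locker 1) = (1/36) / (41/144) = 4/41.

4/41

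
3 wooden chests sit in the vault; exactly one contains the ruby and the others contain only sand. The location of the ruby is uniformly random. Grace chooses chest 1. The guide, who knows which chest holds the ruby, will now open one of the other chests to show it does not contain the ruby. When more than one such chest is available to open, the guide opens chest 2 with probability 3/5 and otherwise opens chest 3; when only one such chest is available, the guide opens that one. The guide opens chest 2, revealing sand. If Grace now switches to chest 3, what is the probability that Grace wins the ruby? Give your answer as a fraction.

Apply Bayes' rule, conditioning on where the ruby actually is.
If it is in chest 1 (prior 1/3): chest 2 is available, opened with probability 3/5; weight (1/3)·(3/5) = 1/5.
If it is in chest 2 (prior 1/3): the guide opened chest 2, so this case is ruled out; weight (1/3)·0 = 0.
If it is in chest 3 (prior 1/3): only chest 2 is available, probability 1; weight (1/3)·1 = 1/3.
The weights sum to 8/15.
So P(the ruby in chest 3 | the guide opened chest 2) = (1/3) / (8/15) = 5/8.

5/8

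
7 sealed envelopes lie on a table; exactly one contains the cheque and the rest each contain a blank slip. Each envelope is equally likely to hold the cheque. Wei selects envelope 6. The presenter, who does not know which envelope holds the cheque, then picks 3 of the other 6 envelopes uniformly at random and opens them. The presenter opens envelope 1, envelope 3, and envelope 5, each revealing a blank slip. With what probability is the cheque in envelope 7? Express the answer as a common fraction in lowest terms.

Because the presenter chose which envelopes to open without knowing where the cheque is, the choice is independent of the prize location. Learning that none of the 3 opened envelopes holds the cheque simply rules out those 3 locations and leaves the remaining 4 envelopes still equally likely by symmetry.
So P(the cheque in envelope 7) = 1/4.

1/4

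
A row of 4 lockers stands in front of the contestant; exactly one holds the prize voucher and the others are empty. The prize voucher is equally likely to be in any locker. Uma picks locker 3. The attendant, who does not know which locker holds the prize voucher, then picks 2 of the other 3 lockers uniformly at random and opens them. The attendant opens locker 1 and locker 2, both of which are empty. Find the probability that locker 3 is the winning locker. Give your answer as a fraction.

1/2

Condition on the true location of the prize voucher.
If it is in either of lockers 1 and 2 (prior 1/4 each): that locker was opened and seen not to hold the prize — ruled out; weight (1/4)·0 = 0 each.
If it is in either of lockers 3 and 4 (prior 1/4 each): the attendant picks exactly this set with probability 1/3 regardless, and none is the prize; weight (1/4)·(1/3) = 1/12 each.
The weights sum to 1/6.
So P(the prize voucher in locker 3 | the attendant opened locker 1 and locker 2) = (1/12) / (1/6) = 1/2.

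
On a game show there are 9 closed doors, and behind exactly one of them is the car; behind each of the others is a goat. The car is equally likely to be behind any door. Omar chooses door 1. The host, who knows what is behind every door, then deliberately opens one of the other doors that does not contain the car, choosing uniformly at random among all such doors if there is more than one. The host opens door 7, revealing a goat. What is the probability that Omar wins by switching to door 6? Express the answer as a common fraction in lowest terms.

8/63

Apply Bayes' rule, conditioning on where the car actually is.
If it is behind door 1 (prior 1/9): the host has 8 equally likely choices, so probability 1/8; weight (1/9)·(1/8) = 1/72.
If it is behind any of doors 2, 3, 4, 5, 6, 8, and 9 (prior 1/9 each): the host has 7 equally likely choices, so probability 1/7; weight (1/9)·(1/7) = 1/63 each.
If it is behind door 7 (prior 1/9): the host opened door 7, so this case is ruled out; weight (1/9)·0 = 0.
The weights sum to 1/8.
So P(the car behind door 6 | the host opened door 7) = (1/63) / (1/8) = 8/63.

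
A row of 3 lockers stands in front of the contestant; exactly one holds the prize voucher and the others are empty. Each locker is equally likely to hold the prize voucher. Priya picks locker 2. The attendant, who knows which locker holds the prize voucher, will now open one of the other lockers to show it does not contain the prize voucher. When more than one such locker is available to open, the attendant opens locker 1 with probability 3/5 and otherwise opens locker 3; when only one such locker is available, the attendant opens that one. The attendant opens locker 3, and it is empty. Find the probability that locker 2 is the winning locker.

Condition on the true location of the prize voucher.
If it is in locker 1 (prior 1/3): only locker 3 is available, probability 1; weight (1/3)·1 = 1/3.
If it is in locker 2 (prior 1/3): locker 1 is available but not opened, probability 2/5; weight (1/3)·(2/5) = 2/15.
If it is in locker 3 (prior 1/3): the attendant opened locker 3, so this case is ruled out; weight (1/3)·0 = 0.
The weights sum to 7/15.
So P(the prize voucher in locker 2 | the attendant opened locker 3) = (2/15) / (7/15) = 2/7.

2/7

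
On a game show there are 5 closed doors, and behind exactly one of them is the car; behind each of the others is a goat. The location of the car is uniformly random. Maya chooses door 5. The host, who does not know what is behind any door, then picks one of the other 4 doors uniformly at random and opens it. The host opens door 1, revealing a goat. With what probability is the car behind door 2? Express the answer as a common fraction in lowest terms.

Condition on the true location of the car.
If it is behind door 1 (prior 1/5): the host opened door 1, so this case is ruled out; weight (1/5)·0 = 0.
If it is behind any of doors 2, 3, 4, and 5 (prior 1/5 each): the host picks door 1 with probability 1/4 regardless, and it is not the prize; weight (1/5)·(1/4) = 1/20 each.
The weights sum to 1/5.
So P(the car behind door 2 | the host opened door 1) = (1/20) / (1/5) = 1/4.

1/4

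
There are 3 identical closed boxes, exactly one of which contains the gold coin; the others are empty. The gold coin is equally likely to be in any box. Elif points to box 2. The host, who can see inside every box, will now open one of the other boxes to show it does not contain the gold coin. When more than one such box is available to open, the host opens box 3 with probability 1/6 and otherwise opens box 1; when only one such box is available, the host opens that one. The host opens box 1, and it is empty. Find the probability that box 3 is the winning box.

6/11

Consider each possible location of the gold coin in turn.
If it is in box 1 (prior 1/3): the host opened box 1, so this case is ruled out; weight (1/3)·0 = 0.
If it is in box 2 (prior 1/3): box 3 is available but not opened, probability 5/6; weight (1/3)·(5/6) = 5/18.
If it is in box 3 (prior 1/3): only box 1 is available, probability 1; weight (1/3)·1 = 1/3.
The weights sum to 11/18.
So P(the gold coin in box 3 | the host opened box 1) = (1/3) / (11/18) = 6/11.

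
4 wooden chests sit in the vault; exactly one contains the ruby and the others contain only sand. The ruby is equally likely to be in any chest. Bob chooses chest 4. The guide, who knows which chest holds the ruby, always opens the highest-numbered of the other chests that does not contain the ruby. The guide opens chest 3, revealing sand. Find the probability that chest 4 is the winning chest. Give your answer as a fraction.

Apply Bayes' rule, conditioning on where the ruby actually is.
If it is in any of chests 1, 2, and 4 (prior 1/4 each): chest 3 is the highest-numbered option available, probability 1; weight (1/4)·1 = 1/4 each.
If it is in chest 3 (prior 1/4): the guide opened chest 3, so this case is ruled out; weight (1/4)·0 = 0.
The weights sum to 3/4.
So P(the ruby in chest 4 | the guide opened chest 3) = (1/4) / (3/4) = 1/3.

1/3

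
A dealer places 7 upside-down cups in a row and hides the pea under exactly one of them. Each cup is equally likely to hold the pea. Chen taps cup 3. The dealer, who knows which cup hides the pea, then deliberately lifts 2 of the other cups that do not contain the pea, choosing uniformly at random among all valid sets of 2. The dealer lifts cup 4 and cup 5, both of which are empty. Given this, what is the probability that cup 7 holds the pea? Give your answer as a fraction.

Apply Bayes' rule, conditioning on where the pea actually is.
If it is under any of cups 1, 2, 6, and 7 (prior 1/7 each): the dealer has 10 equally likely choices, so probability 1/10; weight (1/7)·(1/10) = 1/70 each.
If it is under cup 3 (prior 1/7): the dealer has 15 equally likely choices, so probability 1/15; weight (1/7)·(1/15) = 1/105.
If it is under either of cups 4 and 5 (prior 1/7 each): that cup was opened and seen not to hold the prize — ruled out; weight (1/7)·0 = 0 each.
The weights sum to 1/15.
So P(the pea under cup 7 | the dealer opened cup 4 and cup 5) = (1/70) / (1/15) = 3/14.

3/14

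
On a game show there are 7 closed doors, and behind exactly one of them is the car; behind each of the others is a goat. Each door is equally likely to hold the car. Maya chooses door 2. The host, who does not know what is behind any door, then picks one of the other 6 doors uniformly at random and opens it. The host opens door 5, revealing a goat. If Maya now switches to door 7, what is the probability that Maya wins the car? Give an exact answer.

Because the host chose which door to open without knowing where the car is, the choice is independent of the prize location. Learning that door 5 does not hold the car simply rules out that one location and leaves the remaining 6 doors still equally likely by symmetry.
So P(the car behind door 7) = 1/6.

1/6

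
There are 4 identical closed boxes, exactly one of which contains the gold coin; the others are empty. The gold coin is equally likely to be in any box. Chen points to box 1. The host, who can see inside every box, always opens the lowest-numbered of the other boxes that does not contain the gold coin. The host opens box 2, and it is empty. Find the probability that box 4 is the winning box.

Consider each possible location of the gold coin in turn.
If it is in any of boxes 1, 3, and 4 (prior 1/4 each): box 2 is the lowest-numbered option available, probability 1; weight (1/4)·1 = 1/4 each.
If it is in box 2 (prior 1/4): the host opened box 2, so this case is ruled out; weight (1/4)·0 = 0.
The weights sum to 3/4.
So P(the gold coin in box 4 | the host opened box 2) = (1/4) / (3/4) = 1/3.

1/3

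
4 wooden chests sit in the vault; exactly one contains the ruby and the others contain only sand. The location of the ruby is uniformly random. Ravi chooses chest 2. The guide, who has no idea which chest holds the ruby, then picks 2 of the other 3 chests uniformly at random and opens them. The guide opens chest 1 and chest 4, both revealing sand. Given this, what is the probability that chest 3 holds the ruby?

Condition on the true location of the ruby.
If it is in either of chests 1 and 4 (prior 1/4 each): that chest was opened and seen not to hold the prize — ruled out; weight (1/4)·0 = 0 each.
If it is in either of chests 2 and 3 (prior 1/4 each): the guide picks exactly this set with probability 1/3 regardless, and none is the prize; weight (1/4)·(1/3) = 1/12 each.
The weights sum to 1/6.
So P(the ruby in chest 3 | the guide opened chest 1 and chest 4) = (1/12) / (1/6) = 1/2.

1/2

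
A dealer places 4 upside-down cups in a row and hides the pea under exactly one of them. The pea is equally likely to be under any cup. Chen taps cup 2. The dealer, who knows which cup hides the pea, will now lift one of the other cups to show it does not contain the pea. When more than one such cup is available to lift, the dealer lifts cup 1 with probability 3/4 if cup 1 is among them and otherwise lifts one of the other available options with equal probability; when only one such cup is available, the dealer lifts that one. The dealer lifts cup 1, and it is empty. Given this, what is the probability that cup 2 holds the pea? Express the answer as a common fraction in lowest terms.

Consider each possible location of the pea in turn.
If it is under cup 1 (prior 1/4): the dealer opened cup 1, so this case is ruled out; weight (1/4)·0 = 0.
If it is under any of cups 2, 3, and 4 (prior 1/4 each): cup 1 is available, opened with probability 3/4; weight (1/4)·(3/4) = 3/16 each.
The weights sum to 9/16.
So P(the pea under cup 2 | the dealer opened cup 1) = (3/16) / (9/16) = 1/3.

1/3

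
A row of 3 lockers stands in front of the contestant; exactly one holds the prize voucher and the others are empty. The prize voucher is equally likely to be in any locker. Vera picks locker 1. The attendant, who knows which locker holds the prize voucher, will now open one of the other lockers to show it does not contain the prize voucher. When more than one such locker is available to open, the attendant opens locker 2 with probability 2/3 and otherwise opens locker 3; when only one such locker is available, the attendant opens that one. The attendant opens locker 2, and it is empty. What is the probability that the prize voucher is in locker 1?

2/5

Apply Bayes' rule, conditioning on where the prize voucher actually is.
If it is in locker 1 (prior 1/3): locker 2 is available, opened with probability 2/3; weight (1/3)·(2/3) = 2/9.
If it is in locker 2 (prior 1/3): the attendant opened locker 2, so this case is ruled out; weight (1/3)·0 = 0.
If it is in locker 3 (prior 1/3): only locker 2 is available, probability 1; weight (1/3)·1 = 1/3.
The weights sum to 5/9.
So P(the prize voucher in locker 1 | the attendant opened locker 2) = (2/9) / (5/9) = 2/5.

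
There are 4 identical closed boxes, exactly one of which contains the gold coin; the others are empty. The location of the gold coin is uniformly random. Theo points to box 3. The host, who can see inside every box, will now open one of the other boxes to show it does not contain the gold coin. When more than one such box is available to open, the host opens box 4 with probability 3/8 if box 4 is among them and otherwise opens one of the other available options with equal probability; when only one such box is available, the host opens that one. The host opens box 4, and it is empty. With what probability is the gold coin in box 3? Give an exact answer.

1/3

Apply Bayes' rule, conditioning on where the gold coin actually is.
If it is in any of boxes 1, 2, and 3 (prior 1/4 each): box 4 is available, opened with probability 3/8; weight (1/4)·(3/8) = 3/32 each.
If it is in box 4 (prior 1/4): the host opened box 4, so this case is ruled out; weight (1/4)·0 = 0.
The weights sum to 9/32.
So P(the gold coin in box 3 | the host opened box 4) = (3/32) / (9/32) = 1/3.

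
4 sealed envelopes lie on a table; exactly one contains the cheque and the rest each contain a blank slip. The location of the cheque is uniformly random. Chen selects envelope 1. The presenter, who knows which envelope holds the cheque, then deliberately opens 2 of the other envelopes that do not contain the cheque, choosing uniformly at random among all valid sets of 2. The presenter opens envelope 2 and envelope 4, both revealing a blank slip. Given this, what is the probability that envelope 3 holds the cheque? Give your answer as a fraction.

3/4

Consider each possible location of the cheque in turn.
If it is in envelope 1 (prior 1/4): the presenter has 3 equally likely choices, so probability 1/3; weight (1/4)·(1/3) = 1/12.
If it is in either of envelopes 2 and 4 (prior 1/4 each): that envelope was opened and seen not to hold the prize — ruled out; weight (1/4)·0 = 0 each.
If it is in envelope 3 (prior 1/4): the presenter has no choice, probability 1; weight (1/4)·1 = 1/4.
The weights sum to 1/3.
So P(the cheque in envelope 3 | the presenter opened envelope 2 and envelope 4) = (1/4) / (1/3) = 3/4.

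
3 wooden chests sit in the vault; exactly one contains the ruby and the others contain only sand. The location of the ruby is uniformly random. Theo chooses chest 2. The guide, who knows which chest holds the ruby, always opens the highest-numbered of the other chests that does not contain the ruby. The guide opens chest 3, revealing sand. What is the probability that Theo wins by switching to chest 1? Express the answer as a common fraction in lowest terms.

1/2

Consider each possible location of the ruby in turn.
If it is in either of chests 1 and 2 (prior 1/3 each): chest 3 is the highest-numbered option available, probability 1; weight (1/3)·1 = 1/3 each.
If it is in chest 3 (prior 1/3): the guide opened chest 3, so this case is ruled out; weight (1/3)·0 = 0.
The weights sum to 2/3.
So P(the ruby in chest 1 | the guide opened chest 3) = (1/3) / (2/3) = 1/2.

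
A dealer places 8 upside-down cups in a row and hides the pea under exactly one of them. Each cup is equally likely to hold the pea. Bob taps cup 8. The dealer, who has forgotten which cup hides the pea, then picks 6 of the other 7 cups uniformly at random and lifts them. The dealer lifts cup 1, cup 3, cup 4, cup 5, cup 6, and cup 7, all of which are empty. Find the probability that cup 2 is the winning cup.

Because the dealer chose which cups to lift without knowing where the pea is, the choice is independent of the prize location. Learning that none of the 6 opened cups holds the pea simply rules out those 6 locations and leaves the remaining 2 cups still equally likely by symmetry.
So P(the pea under cup 2) = 1/2.

1/2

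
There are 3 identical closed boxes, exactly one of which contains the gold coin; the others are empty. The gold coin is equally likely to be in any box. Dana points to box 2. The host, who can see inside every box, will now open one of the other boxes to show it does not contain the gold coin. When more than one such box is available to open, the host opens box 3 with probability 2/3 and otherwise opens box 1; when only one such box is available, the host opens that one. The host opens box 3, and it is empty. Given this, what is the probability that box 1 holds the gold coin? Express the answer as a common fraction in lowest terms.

3/5

Consider each possible location of the gold coin in turn.
If it is in box 1 (prior 1/3): only box 3 is available, probability 1; weight (1/3)·1 = 1/3.
If it is in box 2 (prior 1/3): box 3 is available, opened with probability 2/3; weight (1/3)·(2/3) = 2/9.
If it is in box 3 (prior 1/3): the host opened box 3, so this case is ruled out; weight (1/3)·0 = 0.
The weights sum to 5/9.
So P(the gold coin in box 1 | the host opened box 3) = (1/3) / (5/9) = 3/5.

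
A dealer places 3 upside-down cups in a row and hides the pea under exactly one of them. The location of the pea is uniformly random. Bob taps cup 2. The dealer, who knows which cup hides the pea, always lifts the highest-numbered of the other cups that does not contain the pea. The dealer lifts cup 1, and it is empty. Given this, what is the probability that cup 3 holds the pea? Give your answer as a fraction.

1

Consider each possible location of the pea in turn.
If it is under cup 1 (prior 1/3): the dealer opened cup 1, so this case is ruled out; weight (1/3)·0 = 0.
If it is under cup 2 (prior 1/3): the dealer would have opened cup 3 instead, probability 0; weight (1/3)·0 = 0.
If it is under cup 3 (prior 1/3): cup 1 is the highest-numbered option available, probability 1; weight (1/3)·1 = 1/3.
The weights sum to 1/3.
So P(the pea under cup 3 | the dealer opened cup 1) = (1/3) / (1/3) = 1.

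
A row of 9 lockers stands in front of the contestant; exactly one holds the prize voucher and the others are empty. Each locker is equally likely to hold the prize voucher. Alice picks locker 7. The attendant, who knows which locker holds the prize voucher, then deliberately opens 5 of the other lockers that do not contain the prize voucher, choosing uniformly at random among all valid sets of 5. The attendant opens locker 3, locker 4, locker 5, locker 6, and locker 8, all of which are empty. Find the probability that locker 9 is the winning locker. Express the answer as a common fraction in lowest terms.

Consider each possible location of the prize voucher in turn.
If it is in any of lockers 1, 2, and 9 (prior 1/9 each): the attendant has 21 equally likely choices, so probability 1/21; weight (1/9)·(1/21) = 1/189 each.
If it is in any of lockers 3, 4, 5, 6, and 8 (prior 1/9 each): that locker was opened and seen not to hold the prize — ruled out; weight (1/9)·0 = 0 each.
If it is in locker 7 (prior 1/9): the attendant has 56 equally likely choices, so probability 1/56; weight (1/9)·(1/56) = 1/504.
The weights sum to 1/56.
So P(the prize voucher in locker 9 | the attendant opened locker 3, locker 4, locker 5, locker 6, and locker 8) = (1/189) / (1/56) = 8/27.

8/27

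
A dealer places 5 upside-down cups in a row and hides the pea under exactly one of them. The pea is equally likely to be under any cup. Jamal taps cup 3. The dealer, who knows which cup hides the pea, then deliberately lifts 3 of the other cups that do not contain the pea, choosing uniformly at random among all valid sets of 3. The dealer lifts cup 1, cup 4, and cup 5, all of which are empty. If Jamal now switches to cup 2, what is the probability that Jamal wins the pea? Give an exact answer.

Condition on the true location of the pea.
If it is under any of cups 1, 4, and 5 (prior 1/5 each): that cup was opened and seen not to hold the prize — ruled out; weight (1/5)·0 = 0 each.
If it is under cup 2 (prior 1/5): the dealer has no choice, probability 1; weight (1/5)·1 = 1/5.
If it is under cup 3 (prior 1/5): the dealer has 4 equally likely choices, so probability 1/4; weight (1/5)·(1/4) = 1/20.
The weights sum to 1/4.
So P(the pea under cup 2 | the dealer opened cup 1, cup 4, and cup 5) = (1/5) / (1/4) = 4/5.

4/5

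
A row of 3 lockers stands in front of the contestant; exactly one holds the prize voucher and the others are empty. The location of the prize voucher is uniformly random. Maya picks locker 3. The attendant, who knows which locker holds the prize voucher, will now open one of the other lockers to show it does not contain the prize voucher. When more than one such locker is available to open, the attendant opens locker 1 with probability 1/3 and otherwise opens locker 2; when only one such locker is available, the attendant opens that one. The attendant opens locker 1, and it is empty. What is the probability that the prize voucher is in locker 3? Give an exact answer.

1/4

Consider each possible location of the prize voucher in turn.
If it is in locker 1 (prior 1/3): the attendant opened locker 1, so this case is ruled out; weight (1/3)·0 = 0.
If it is in locker 2 (prior 1/3): only locker 1 is available, probability 1; weight (1/3)·1 = 1/3.
If it is in locker 3 (prior 1/3): locker 1 is available, opened with probability 1/3; weight (1/3)·(1/3) = 1/9.
The weights sum to 4/9.
So P(the prize voucher in locker 3 | the attendant opened locker 1) = (1/9) / (4/9) = 1/4.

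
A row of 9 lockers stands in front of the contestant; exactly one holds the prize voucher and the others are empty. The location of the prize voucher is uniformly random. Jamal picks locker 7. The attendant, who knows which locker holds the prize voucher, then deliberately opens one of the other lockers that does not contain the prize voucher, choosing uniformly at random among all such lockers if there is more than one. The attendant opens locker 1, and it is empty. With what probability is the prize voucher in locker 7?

1/9

Condition on the true location of the prize voucher.
If it is in locker 1 (prior 1/9): the attendant opened locker 1, so this case is ruled out; weight (1/9)·0 = 0.
If it is in any of lockers 2, 3, 4, 5, 6, 8, and 9 (prior 1/9 each): the attendant has 7 equally likely choices, so probability 1/7; weight (1/9)·(1/7) = 1/63 each.
If it is in locker 7 (prior 1/9): the attendant has 8 equally likely choices, so probability 1/8; weight (1/9)·(1/8) = 1/72.
The weights sum to 1/8.
So P(the prize voucher in locker 7 | the attendant opened locker 1) = (1/72) / (1/8) = 1/9.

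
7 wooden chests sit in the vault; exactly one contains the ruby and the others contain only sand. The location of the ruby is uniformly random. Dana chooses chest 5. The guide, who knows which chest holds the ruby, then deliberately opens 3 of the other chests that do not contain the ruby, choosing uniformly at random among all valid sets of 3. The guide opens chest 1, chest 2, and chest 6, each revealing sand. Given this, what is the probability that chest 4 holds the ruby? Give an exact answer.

Condition on the true location of the ruby.
If it is in any of chests 1, 2, and 6 (prior 1/7 each): that chest was opened and seen not to hold the prize — ruled out; weight (1/7)·0 = 0 each.
If it is in any of chests 3, 4, and 7 (prior 1/7 each): the guide has 10 equally likely choices, so probability 1/10; weight (1/7)·(1/10) = 1/70 each.
If it is in chest 5 (prior 1/7): the guide has 20 equally likely choices, so probability 1/20; weight (1/7)·(1/20) = 1/140.
The weights sum to 1/20.
So P(the ruby in chest 4 | the guide opened chest 1, chest 2, and chest 6) = (1/70) / (1/20) = 2/7.

2/7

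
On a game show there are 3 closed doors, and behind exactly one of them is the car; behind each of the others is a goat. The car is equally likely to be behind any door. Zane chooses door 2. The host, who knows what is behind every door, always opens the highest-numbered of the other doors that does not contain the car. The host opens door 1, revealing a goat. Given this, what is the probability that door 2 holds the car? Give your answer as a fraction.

Consider each possible location of the car in turn.
If it is behind door 1 (prior 1/3): the host opened door 1, so this case is ruled out; weight (1/3)·0 = 0.
If it is behind door 2 (prior 1/3): the host would have opened door 3 instead, probability 0; weight (1/3)·0 = 0.
If it is behind door 3 (prior 1/3): door 1 is the highest-numbered option available, probability 1; weight (1/3)·1 = 1/3.
The weights sum to 1/3.
So P(the car behind door 2 | the host opened door 1) = 0 / (1/3) = 0.

0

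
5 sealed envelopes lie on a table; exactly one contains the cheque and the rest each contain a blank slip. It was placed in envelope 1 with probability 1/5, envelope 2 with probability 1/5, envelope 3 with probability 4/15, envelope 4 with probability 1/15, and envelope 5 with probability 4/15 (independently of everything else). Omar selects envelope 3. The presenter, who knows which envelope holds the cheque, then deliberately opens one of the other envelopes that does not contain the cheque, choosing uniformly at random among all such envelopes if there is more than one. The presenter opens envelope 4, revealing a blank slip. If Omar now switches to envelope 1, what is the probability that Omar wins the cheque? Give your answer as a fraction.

Consider each possible location of the cheque in turn.
If it is in either of envelopes 1 and 2 (prior 1/5 each): the presenter has 3 equally likely choices, so probability 1/3; weight (1/5)·(1/3) = 1/15 each.
If it is in envelope 3 (prior 4/15): the presenter has 4 equally likely choices, so probability 1/4; weight (4/15)·(1/4) = 1/15.
If it is in envelope 4 (prior 1/15): the presenter opened envelope 4, so this case is ruled out; weight (1/15)·0 = 0.
If it is in envelope 5 (prior 4/15): the presenter has 3 equally likely choices, so probability 1/3; weight (4/15)·(1/3) = 4/45.
The weights sum to 13/45.
So P(the cheque in envelope 1 | the presenter opened envelope 4) = (1/15) / (13/45) = 3/13.

3/13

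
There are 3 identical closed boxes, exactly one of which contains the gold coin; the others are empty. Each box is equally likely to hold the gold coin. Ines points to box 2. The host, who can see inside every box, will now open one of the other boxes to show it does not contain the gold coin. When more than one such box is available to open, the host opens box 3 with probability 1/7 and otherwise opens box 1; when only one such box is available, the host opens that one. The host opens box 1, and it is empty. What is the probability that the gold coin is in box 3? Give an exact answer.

7/13

Apply Bayes' rule, conditioning on where the gold coin actually is.
If it is in box 1 (prior 1/3): the host opened box 1, so this case is ruled out; weight (1/3)·0 = 0.
If it is in box 2 (prior 1/3): box 3 is available but not opened, probability 6/7; weight (1/3)·(6/7) = 2/7.
If it is in box 3 (prior 1/3): only box 1 is available, probability 1; weight (1/3)·1 = 1/3.
The weights sum to 13/21.
So P(the gold coin in box 3 | the host opened box 1) = (1/3) / (13/21) = 7/13.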